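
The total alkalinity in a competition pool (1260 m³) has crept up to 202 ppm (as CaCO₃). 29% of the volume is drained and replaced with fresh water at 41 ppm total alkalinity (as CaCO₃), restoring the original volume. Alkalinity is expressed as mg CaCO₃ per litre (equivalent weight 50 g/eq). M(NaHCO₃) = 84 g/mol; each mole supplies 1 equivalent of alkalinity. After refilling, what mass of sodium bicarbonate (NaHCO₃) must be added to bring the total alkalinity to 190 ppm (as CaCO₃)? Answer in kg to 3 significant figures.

Volume: 1260 m³ = 1,260,000 L.
After draining 29% and refilling: 202 × 0.71 + 41 × 0.29 = 155.31 ppm.
Deficit to target: 190 − 155.31 = 34.69 mg/L.
As CaCO₃: 34.69 mg/L × 1,260,000 L = 43,710 g; ÷ 50 g/eq ÷ 1 = 874.2 mol NaHCO₃.
Mass: 874.2 × 84 = 73,430 g.

73.4 kg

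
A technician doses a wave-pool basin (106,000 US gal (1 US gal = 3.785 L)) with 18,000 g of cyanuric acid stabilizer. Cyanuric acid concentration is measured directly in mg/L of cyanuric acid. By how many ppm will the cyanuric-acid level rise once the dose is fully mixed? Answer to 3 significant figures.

Volume: 106,000 US gal × 3.785 L/gal = 401,210 L.
Rise: 18,000 g / 401,210 L × 1000 = 44.86 mg/L.

44.9 ppm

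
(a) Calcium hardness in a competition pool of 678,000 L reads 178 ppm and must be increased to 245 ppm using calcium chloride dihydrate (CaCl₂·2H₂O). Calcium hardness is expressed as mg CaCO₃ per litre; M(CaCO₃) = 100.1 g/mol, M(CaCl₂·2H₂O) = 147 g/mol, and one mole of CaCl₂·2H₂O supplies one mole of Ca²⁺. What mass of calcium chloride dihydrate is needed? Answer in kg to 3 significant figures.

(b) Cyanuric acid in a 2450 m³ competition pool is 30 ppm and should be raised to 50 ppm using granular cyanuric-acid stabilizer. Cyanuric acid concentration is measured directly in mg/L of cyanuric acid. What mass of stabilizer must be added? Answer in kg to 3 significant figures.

(a) 66.7 kg; (b) 49.0 kg

(a) Hardness to add: (245 − 178) = 67 mg/L as CaCO₃ × 678,000 L = 45,430 g as CaCO₃.
(a) Moles of Ca²⁺ (1 mol Ca²⁺ ≡ 1 mol CaCO₃): 45,430 / 100.1 g/mol = 453.8 mol.
(a) Mass of CaCl₂·2H₂O: 453.8 × 147 = 66,710 g.

(b) Volume: 2450 m³ = 2,450,000 L.
(b) CYA to add: (50 − 30) = 20 mg/L × 2,450,000 L = 49,000 g cyanuric acid.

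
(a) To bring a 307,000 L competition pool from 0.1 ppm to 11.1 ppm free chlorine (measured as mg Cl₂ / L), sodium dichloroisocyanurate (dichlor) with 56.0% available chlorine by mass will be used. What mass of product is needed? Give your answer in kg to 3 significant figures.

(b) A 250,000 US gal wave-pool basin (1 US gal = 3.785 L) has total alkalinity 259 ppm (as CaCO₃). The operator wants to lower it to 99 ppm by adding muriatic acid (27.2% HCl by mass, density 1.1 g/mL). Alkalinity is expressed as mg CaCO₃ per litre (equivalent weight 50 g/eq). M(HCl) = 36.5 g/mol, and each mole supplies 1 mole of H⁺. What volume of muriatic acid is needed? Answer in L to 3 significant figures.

(a) 6.03 kg; (b) 369 L

(a) Chlorine deficit: 11.1 − 0.1 = 11 ppm = 11 mg/L as Cl₂.
(a) Cl₂ equivalent needed: 11 mg/L × 307,000 L = 3,377,000 mg = 3377 g.
(a) Product at 56.0% available chlorine: 3377 / 0.56 = 6030 g.

(b) Volume: 250,000 US gal × 3.785 L/gal = 946,250 L.
(b) Alkalinity to neutralize: (259 − 99) = 160 mg/L as CaCO₃ × 946,250 L = 151,400 g as CaCO₃.
(b) Equivalents of H⁺ required: 151,400 ÷ 50 g/eq = 3028 eq = 3028 mol HCl.
(b) Mass of HCl: 3028 × 36.5 = 110,500 g.
(b) Mass of 27.2% solution: 110,500 / 0.272 = 406,300 g.
(b) Volume: 406,300 g ÷ 1.1 g/mL = 369,400 mL.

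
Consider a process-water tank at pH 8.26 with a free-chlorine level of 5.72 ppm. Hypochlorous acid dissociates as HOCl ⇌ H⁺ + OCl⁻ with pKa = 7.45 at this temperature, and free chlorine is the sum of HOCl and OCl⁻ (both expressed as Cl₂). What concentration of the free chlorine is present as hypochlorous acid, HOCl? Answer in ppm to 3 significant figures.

0.767 ppm

[OCl⁻]/[HOCl] = 10^(pH − pKa) = 10^(8.26 − 7.45) = 10^0.81 = 6.457.
Fraction as HOCl = 1 / (1 + 6.457) = 0.1341.
HOCl = 0.1341 × 5.72 ppm = 0.7671 ppm.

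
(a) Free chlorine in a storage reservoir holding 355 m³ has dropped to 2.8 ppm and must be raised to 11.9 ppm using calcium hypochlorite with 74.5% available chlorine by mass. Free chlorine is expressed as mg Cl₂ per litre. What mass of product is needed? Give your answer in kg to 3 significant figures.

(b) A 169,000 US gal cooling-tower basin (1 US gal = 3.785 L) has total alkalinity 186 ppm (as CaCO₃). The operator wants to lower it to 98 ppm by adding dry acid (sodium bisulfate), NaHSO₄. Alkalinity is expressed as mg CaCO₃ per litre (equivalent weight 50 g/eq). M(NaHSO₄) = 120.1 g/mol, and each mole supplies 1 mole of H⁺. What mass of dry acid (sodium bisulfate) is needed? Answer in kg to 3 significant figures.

(a) 4.34 kg; (b) 135 kg

(a) Volume: 355 m³ = 355,000 L.
(a) Chlorine deficit: 11.9 − 2.8 = 9.1 ppm = 9.1 mg/L as Cl₂.
(a) Cl₂ equivalent needed: 9.1 mg/L × 355,000 L = 3,230,000 mg = 3230 g.
(a) Product at 74.5% available chlorine: 3230 / 0.745 = 4336 g.

(b) Volume: 169,000 US gal × 3.785 L/gal = 639,665 L.
(b) Alkalinity to neutralize: (186 − 98) = 88 mg/L as CaCO₃ × 639,665 L = 56,290 g as CaCO₃.
(b) Equivalents of H⁺ required: 56,290 ÷ 50 g/eq = 1126 eq = 1126 mol NaHSO₄.
(b) Mass of NaHSO₄: 1126 × 120.1 = 135,200 g.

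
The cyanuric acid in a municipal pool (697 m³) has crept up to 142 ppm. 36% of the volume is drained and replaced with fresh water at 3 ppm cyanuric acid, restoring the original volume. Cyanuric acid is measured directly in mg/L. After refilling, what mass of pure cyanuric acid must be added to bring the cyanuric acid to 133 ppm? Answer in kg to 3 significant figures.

Volume: 697 m³ = 697,000 L.
After draining 36% and refilling: 142 × 0.64 + 3 × 0.36 = 91.96 ppm.
Deficit to target: 133 − 91.96 = 41.04 mg/L.
Mass: 41.04 mg/L × 697,000 L = 28,600 g cyanuric acid.

28.6 kg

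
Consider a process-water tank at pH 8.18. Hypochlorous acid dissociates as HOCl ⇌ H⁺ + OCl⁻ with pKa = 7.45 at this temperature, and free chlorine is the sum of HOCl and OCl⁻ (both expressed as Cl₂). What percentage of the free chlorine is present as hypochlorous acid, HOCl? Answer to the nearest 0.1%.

[OCl⁻]/[HOCl] = 10^(pH − pKa) = 10^(8.18 − 7.45) = 10^0.73 = 5.37.
Fraction as HOCl = 1 / (1 + 5.37) = 0.157.

15.7%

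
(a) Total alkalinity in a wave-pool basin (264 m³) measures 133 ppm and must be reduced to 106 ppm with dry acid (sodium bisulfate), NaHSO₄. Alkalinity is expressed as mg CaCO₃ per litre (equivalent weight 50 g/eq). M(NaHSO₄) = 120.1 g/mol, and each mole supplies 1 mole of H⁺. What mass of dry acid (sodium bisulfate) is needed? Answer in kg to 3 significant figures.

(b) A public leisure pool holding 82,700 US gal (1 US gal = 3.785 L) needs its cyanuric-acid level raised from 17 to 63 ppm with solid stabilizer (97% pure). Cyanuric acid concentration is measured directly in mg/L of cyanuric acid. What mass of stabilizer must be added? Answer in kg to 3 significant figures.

(a) Volume: 264 m³ = 264,000 L.
(a) Alkalinity to neutralize: (133 − 106) = 27 mg/L as CaCO₃ × 264,000 L = 7128 g as CaCO₃.
(a) Equivalents of H⁺ required: 7128 ÷ 50 g/eq = 142.6 eq = 142.6 mol NaHSO₄.
(a) Mass of NaHSO₄: 142.6 × 120.1 = 17,120 g.

(b) Volume: 82,700 US gal × 3.785 L/gal = 313,020 L.
(b) CYA to add: (63 − 17) = 46 mg/L × 313,020 L = 14,400 g cyanuric acid.
(b) At 97% purity: 14,400 / 0.97 = 14,840 g product.

(a) 17.1 kg; (b) 14.8 kg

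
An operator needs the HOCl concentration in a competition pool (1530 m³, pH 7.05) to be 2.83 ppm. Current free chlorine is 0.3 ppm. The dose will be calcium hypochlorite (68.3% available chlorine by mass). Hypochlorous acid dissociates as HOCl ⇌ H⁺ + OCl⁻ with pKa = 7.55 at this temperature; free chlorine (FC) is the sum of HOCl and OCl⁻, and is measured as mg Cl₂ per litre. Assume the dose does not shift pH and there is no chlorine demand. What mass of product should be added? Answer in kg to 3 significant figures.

7.67 kg

Volume: 1530 m³ = 1,530,000 L.
[OCl⁻]/[HOCl] = 10^(pH − pKa) = 10^(7.05 − 7.55) = 0.3162; fraction as HOCl = 1/(1 + 0.3162) = 0.7597.
Free chlorine required for 2.83 ppm HOCl: 2.83 / 0.7597 = 3.725 ppm.
FC to add: 3.725 − 0.3 = 3.425 mg/L as Cl₂.
Cl₂ equivalent: 3.425 mg/L × 1,530,000 L = 5240 g.
Product at 68.3% available Cl: 5240 / 0.683 = 7672 g.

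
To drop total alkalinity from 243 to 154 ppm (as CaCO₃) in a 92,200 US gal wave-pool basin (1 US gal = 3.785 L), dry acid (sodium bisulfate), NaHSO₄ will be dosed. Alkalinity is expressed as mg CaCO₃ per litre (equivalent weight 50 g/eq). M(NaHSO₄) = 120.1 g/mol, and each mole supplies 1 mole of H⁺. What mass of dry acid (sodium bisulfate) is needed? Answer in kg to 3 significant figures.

74.6 kg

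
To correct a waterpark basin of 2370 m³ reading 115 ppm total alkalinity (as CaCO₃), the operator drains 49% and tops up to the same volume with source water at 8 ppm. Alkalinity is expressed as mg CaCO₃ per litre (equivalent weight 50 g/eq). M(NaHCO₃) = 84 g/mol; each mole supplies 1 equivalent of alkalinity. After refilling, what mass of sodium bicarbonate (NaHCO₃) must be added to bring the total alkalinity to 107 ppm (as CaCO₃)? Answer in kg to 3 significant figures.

177 kg

Volume: 2370 m³ = 2,370,000 L.
After draining 49% and refilling: 115 × 0.51 + 8 × 0.49 = 62.57 ppm.
Deficit to target: 107 − 62.57 = 44.43 mg/L.
As CaCO₃: 44.43 mg/L × 2,370,000 L = 105,300 g; ÷ 50 g/eq ÷ 1 = 2106 mol NaHCO₃.
Mass: 2106 × 84 = 176,900 g.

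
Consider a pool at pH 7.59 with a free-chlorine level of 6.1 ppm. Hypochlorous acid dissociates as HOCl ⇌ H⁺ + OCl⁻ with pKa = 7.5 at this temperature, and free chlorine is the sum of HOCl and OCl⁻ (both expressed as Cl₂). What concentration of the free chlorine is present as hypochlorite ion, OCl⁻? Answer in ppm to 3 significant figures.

3.36 ppm

[OCl⁻]/[HOCl] = 10^(pH − pKa) = 10^(7.59 − 7.5) = 10^0.09 = 1.23.
Fraction as HOCl = 1 / (1 + 1.23) = 0.4484.
OCl⁻ = (1 − 0.4484) × 6.1 ppm = 3.365 ppm.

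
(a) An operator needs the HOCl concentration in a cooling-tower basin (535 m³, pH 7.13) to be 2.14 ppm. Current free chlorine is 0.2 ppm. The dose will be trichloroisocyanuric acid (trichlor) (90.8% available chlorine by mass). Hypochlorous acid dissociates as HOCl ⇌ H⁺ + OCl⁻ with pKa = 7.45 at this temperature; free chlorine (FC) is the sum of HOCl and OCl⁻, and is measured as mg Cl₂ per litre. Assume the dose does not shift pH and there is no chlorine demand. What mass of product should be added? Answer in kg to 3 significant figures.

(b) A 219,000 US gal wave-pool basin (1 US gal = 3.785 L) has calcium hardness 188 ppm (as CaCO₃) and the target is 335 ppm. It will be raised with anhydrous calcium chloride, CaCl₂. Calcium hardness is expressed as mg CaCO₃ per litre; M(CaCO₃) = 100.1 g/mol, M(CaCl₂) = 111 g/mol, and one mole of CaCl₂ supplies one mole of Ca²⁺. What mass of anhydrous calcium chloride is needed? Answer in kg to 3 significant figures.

(a) 1.75 kg; (b) 135 kg

(a) Volume: 535 m³ = 535,000 L.
(a) [OCl⁻]/[HOCl] = 10^(pH − pKa) = 10^(7.13 − 7.45) = 0.4786; fraction as HOCl = 1/(1 + 0.4786) = 0.6763.
(a) Free chlorine required for 2.14 ppm HOCl: 2.14 / 0.6763 = 3.164 ppm.
(a) FC to add: 3.164 − 0.2 = 2.964 mg/L as Cl₂.
(a) Cl₂ equivalent: 2.964 mg/L × 535,000 L = 1586 g.
(a) Product at 90.8% available Cl: 1586 / 0.908 = 1747 g.

(b) Volume: 219,000 US gal × 3.785 L/gal = 828,915 L.
(b) Hardness to add: (335 − 188) = 147 mg/L as CaCO₃ × 828,915 L = 121,900 g as CaCO₃.
(b) Moles of Ca²⁺ (1 mol Ca²⁺ ≡ 1 mol CaCO₃): 121,900 / 100.1 g/mol = 1217 mol.
(b) Mass of CaCl₂: 1217 × 111 = 135,100 g.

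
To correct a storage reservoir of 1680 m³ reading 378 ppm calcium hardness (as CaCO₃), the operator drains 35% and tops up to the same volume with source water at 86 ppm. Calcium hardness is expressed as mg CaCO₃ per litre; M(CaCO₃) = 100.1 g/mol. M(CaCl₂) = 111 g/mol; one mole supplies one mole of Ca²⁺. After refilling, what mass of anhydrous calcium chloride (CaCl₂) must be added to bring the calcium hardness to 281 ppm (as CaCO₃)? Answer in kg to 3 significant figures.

9.69 kg

Volume: 1680 m³ = 1,680,000 L.
After draining 35% and refilling: 378 × 0.65 + 86 × 0.35 = 275.8 ppm.
Deficit to target: 281 − 275.8 = 5.2 mg/L.
As CaCO₃: 5.2 mg/L × 1,680,000 L = 8736 g; ÷ 100.1 = 87.27 mol Ca²⁺.
Mass: 87.27 × 111 = 9687 g.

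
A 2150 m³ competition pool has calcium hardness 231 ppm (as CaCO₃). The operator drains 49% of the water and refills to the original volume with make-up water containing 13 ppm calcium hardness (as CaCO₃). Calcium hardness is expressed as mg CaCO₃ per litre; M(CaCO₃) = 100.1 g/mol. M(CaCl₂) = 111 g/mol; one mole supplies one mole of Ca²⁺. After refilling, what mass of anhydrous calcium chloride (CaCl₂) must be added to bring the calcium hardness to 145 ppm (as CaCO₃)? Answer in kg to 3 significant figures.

Volume: 2150 m³ = 2,150,000 L.
After draining 49% and refilling: 231 × 0.51 + 13 × 0.49 = 124.18 ppm.
Deficit to target: 145 − 124.18 = 20.82 mg/L.
As CaCO₃: 20.82 mg/L × 2,150,000 L = 44,760 g; ÷ 100.1 = 447.2 mol Ca²⁺.
Mass: 447.2 × 111 = 49,640 g.

49.6 kg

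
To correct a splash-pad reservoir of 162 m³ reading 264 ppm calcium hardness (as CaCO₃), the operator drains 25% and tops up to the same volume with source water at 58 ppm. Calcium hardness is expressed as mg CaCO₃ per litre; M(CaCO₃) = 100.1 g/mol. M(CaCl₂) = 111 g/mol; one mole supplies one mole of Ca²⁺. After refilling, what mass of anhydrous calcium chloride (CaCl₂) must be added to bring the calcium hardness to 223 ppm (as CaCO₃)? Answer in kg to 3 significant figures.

Volume: 162 m³ = 162,000 L.
After draining 25% and refilling: 264 × 0.75 + 58 × 0.25 = 212.5 ppm.
Deficit to target: 223 − 212.5 = 10.5 mg/L.
As CaCO₃: 10.5 mg/L × 162,000 L = 1701 g; ÷ 100.1 = 16.99 mol Ca²⁺.
Mass: 16.99 × 111 = 1886 g.

1.89 kg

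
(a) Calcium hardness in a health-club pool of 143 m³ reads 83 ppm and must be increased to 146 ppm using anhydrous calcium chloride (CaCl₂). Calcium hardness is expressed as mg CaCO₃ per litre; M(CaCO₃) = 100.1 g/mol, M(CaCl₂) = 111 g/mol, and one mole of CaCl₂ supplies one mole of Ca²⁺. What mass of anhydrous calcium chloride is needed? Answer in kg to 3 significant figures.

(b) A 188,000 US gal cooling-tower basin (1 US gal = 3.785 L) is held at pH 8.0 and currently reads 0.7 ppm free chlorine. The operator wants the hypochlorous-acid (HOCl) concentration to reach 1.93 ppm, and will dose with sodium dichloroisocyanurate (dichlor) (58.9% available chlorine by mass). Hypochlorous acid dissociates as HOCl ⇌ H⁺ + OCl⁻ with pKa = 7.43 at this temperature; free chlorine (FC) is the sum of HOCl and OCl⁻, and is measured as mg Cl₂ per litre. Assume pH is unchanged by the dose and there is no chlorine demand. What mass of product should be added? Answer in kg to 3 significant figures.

(a) Volume: 143 m³ = 143,000 L.
(a) Hardness to add: (146 − 83) = 63 mg/L as CaCO₃ × 143,000 L = 9009 g as CaCO₃.
(a) Moles of Ca²⁺ (1 mol Ca²⁺ ≡ 1 mol CaCO₃): 9009 / 100.1 g/mol = 90 mol.
(a) Mass of CaCl₂: 90 × 111 = 9990 g.

(b) Volume: 188,000 US gal × 3.785 L/gal = 711,580 L.
(b) [OCl⁻]/[HOCl] = 10^(pH − pKa) = 10^(8.0 − 7.43) = 3.715; fraction as HOCl = 1/(1 + 3.715) = 0.2121.
(b) Free chlorine required for 1.93 ppm HOCl: 1.93 / 0.2121 = 9.101 ppm.
(b) FC to add: 9.101 − 0.7 = 8.401 mg/L as Cl₂.
(b) Cl₂ equivalent: 8.401 mg/L × 711,580 L = 5978 g.
(b) Product at 58.9% available Cl: 5978 / 0.589 = 10,150 g.

(a) 9.99 kg; (b) 10.1 kg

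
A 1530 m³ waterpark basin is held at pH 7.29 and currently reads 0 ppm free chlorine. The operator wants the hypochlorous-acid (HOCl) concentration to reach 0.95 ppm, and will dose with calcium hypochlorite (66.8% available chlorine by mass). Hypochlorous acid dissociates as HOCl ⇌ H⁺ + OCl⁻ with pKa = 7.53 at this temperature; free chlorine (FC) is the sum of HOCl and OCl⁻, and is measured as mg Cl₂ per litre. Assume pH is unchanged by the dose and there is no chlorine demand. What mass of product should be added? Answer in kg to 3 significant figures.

3.43 kg

Volume: 1530 m³ = 1,530,000 L.
[OCl⁻]/[HOCl] = 10^(pH − pKa) = 10^(7.29 − 7.53) = 0.5754; fraction as HOCl = 1/(1 + 0.5754) = 0.6347.
Free chlorine required for 0.95 ppm HOCl: 0.95 / 0.6347 = 1.497 ppm.
FC to add: 1.497 − 0 = 1.497 mg/L as Cl₂.
Cl₂ equivalent: 1.497 mg/L × 1,530,000 L = 2290 g.
Product at 66.8% available Cl: 2290 / 0.668 = 3428 g.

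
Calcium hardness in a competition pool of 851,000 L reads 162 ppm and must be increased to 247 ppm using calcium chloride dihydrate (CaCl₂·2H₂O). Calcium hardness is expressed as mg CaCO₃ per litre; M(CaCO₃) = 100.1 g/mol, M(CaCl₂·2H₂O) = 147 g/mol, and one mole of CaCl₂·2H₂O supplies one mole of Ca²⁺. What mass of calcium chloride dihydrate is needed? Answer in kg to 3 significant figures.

106 kg

Hardness to add: (247 − 162) = 85 mg/L as CaCO₃ × 851,000 L = 72,340 g as CaCO₃.
Moles of Ca²⁺ (1 mol Ca²⁺ ≡ 1 mol CaCO₃): 72,340 / 100.1 g/mol = 722.6 mol.
Mass of CaCl₂·2H₂O: 722.6 × 147 = 106,200 g.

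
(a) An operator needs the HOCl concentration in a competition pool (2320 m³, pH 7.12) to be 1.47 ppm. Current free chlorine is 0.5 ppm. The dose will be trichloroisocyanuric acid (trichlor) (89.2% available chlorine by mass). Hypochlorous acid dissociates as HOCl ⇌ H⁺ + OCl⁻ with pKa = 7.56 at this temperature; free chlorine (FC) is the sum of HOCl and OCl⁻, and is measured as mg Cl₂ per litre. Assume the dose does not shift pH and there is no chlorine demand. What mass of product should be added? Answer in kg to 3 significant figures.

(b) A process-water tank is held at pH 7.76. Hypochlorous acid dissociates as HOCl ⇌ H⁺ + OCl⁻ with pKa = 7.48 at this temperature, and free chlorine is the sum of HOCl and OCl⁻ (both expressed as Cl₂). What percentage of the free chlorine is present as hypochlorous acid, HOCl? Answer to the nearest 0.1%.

(a) Volume: 2320 m³ = 2,320,000 L.
(a) [OCl⁻]/[HOCl] = 10^(pH − pKa) = 10^(7.12 − 7.56) = 0.3631; fraction as HOCl = 1/(1 + 0.3631) = 0.7336.
(a) Free chlorine required for 1.47 ppm HOCl: 1.47 / 0.7336 = 2.004 ppm.
(a) FC to add: 2.004 − 0.5 = 1.504 mg/L as Cl₂.
(a) Cl₂ equivalent: 1.504 mg/L × 2,320,000 L = 3489 g.
(a) Product at 89.2% available Cl: 3489 / 0.892 = 3911 g.

(b) [OCl⁻]/[HOCl] = 10^(pH − pKa) = 10^(7.76 − 7.48) = 10^0.28 = 1.905.
(b) Fraction as HOCl = 1 / (1 + 1.905) = 0.3442.

(a) 3.91 kg; (b) 34.4%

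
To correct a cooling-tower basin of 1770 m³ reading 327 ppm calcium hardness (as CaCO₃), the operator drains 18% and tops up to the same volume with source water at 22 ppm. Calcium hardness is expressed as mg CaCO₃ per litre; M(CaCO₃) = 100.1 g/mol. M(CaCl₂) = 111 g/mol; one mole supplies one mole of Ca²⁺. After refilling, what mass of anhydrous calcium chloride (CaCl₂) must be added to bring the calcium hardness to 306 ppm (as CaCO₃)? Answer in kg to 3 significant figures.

Volume: 1770 m³ = 1,770,000 L.
After draining 18% and refilling: 327 × 0.82 + 22 × 0.18 = 272.1 ppm.
Deficit to target: 306 − 272.1 = 33.9 mg/L.
As CaCO₃: 33.9 mg/L × 1,770,000 L = 60,000 g; ÷ 100.1 = 599.4 mol Ca²⁺.
Mass: 599.4 × 111 = 66,540 g.

66.5 kg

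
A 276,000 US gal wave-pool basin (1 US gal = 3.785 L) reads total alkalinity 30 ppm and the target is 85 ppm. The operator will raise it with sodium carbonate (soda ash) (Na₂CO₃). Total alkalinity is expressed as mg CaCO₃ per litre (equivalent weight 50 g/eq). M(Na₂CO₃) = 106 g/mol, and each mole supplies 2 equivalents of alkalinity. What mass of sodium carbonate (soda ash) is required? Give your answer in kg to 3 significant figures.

60.9 kg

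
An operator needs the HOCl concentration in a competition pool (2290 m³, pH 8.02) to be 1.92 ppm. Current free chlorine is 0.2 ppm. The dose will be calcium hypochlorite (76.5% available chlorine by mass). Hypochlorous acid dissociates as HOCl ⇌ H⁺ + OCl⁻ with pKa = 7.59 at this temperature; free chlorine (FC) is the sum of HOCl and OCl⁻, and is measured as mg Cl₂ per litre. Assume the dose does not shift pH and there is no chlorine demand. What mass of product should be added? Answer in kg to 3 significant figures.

20.6 kg

Volume: 2290 m³ = 2,290,000 L.
[OCl⁻]/[HOCl] = 10^(pH − pKa) = 10^(8.02 − 7.59) = 2.692; fraction as HOCl = 1/(1 + 2.692) = 0.2709.
Free chlorine required for 1.92 ppm HOCl: 1.92 / 0.2709 = 7.088 ppm.
FC to add: 7.088 − 0.2 = 6.888 mg/L as Cl₂.
Cl₂ equivalent: 6.888 mg/L × 2,290,000 L = 15,770 g.
Product at 76.5% available Cl: 15,770 / 0.765 = 20,620 g.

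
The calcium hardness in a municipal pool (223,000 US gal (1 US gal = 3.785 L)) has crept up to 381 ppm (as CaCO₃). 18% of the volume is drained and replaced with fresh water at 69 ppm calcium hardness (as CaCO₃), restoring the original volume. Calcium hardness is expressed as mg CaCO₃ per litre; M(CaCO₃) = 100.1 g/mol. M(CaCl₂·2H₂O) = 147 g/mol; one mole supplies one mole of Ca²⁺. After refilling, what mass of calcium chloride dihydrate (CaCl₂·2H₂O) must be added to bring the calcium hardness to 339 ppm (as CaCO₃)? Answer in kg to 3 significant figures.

Volume: 223,000 US gal × 3.785 L/gal = 844,055 L.
After draining 18% and refilling: 381 × 0.82 + 69 × 0.18 = 324.84 ppm.
Deficit to target: 339 − 324.84 = 14.16 mg/L.
As CaCO₃: 14.16 mg/L × 844,055 L = 11,950 g; ÷ 100.1 = 119.4 mol Ca²⁺.
Mass: 119.4 × 147 = 17,550 g.

17.6 kg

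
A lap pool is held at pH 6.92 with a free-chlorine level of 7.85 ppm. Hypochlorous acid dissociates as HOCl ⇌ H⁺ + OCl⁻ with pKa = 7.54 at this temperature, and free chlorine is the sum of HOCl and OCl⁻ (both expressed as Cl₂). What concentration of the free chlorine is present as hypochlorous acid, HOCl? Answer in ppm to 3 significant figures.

[OCl⁻]/[HOCl] = 10^(pH − pKa) = 10^(6.92 − 7.54) = 10^-0.62 = 0.2399.
Fraction as HOCl = 1 / (1 + 0.2399) = 0.8065.
HOCl = 0.8065 × 7.85 ppm = 6.331 ppm.

6.33 ppm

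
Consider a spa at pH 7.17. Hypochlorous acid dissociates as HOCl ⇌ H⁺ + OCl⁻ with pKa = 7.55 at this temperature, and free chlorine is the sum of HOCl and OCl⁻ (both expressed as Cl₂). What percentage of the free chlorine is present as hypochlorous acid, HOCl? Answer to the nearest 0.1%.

70.6%

[OCl⁻]/[HOCl] = 10^(pH − pKa) = 10^(7.17 − 7.55) = 10^-0.38 = 0.4169.
Fraction as HOCl = 1 / (1 + 0.4169) = 0.7058.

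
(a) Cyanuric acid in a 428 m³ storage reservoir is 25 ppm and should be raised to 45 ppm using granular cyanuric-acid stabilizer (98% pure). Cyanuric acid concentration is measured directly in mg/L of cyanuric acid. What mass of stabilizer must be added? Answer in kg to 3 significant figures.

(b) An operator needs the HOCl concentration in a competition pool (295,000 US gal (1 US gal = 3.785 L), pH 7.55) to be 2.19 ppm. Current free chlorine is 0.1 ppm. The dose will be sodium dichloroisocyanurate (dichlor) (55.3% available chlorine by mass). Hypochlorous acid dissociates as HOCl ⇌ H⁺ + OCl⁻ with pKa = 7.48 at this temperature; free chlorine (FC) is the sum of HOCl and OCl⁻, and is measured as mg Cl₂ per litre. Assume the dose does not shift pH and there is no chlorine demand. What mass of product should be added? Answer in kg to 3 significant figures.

(a) Volume: 428 m³ = 428,000 L.
(a) CYA to add: (45 − 25) = 20 mg/L × 428,000 L = 8560 g cyanuric acid.
(a) At 98% purity: 8560 / 0.98 = 8735 g product.

(b) Volume: 295,000 US gal × 3.785 L/gal = 1,116,575 L.
(b) [OCl⁻]/[HOCl] = 10^(pH − pKa) = 10^(7.55 − 7.48) = 1.175; fraction as HOCl = 1/(1 + 1.175) = 0.4598.
(b) Free chlorine required for 2.19 ppm HOCl: 2.19 / 0.4598 = 4.763 ppm.
(b) FC to add: 4.763 − 0.1 = 4.663 mg/L as Cl₂.
(b) Cl₂ equivalent: 4.663 mg/L × 1,116,575 L = 5207 g.
(b) Product at 55.3% available Cl: 5207 / 0.553 = 9415 g.

(a) 8.73 kg; (b) 9.42 kg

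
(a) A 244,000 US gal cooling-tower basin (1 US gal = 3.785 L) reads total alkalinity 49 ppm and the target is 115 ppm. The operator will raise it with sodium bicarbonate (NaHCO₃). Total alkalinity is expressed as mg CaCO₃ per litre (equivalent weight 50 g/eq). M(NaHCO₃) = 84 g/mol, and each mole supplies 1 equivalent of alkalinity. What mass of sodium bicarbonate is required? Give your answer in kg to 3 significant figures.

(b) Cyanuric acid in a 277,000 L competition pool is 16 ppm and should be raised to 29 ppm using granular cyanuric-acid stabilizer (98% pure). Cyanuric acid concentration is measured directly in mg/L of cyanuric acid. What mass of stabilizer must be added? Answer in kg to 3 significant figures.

(a) 102 kg; (b) 3.67 kg

(a) Volume: 244,000 US gal × 3.785 L/gal = 923,540 L.
(a) Alkalinity to add: (115 − 49) = 66 mg/L as CaCO₃ × 923,540 L = 60,950 g as CaCO₃.
(a) Equivalents: 60,950 g ÷ 50 g/eq = 1219 eq.
(a) NaHCO₃ supplies 1 eq per mole → 1219 mol.
(a) Mass: 1219 mol × 84 g/mol = 102,400 g.

(b) CYA to add: (29 − 16) = 13 mg/L × 277,000 L = 3601 g cyanuric acid.
(b) At 98% purity: 3601 / 0.98 = 3674 g product.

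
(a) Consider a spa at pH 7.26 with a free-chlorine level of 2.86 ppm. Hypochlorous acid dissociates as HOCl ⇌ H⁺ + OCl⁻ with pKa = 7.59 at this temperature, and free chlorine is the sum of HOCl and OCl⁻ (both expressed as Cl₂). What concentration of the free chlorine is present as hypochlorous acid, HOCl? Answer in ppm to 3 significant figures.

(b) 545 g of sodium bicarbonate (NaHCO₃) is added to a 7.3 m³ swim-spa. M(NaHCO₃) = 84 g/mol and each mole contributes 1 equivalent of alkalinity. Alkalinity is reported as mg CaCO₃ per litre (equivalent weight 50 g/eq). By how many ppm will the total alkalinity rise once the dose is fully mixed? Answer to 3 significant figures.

(a) 1.95 ppm; (b) 44.4 ppm

(a) [OCl⁻]/[HOCl] = 10^(pH − pKa) = 10^(7.26 − 7.59) = 10^-0.33 = 0.4677.
(a) Fraction as HOCl = 1 / (1 + 0.4677) = 0.6813.
(a) HOCl = 0.6813 × 2.86 ppm = 1.949 ppm.

(b) Volume: 7.3 m³ = 7,300 L.
(b) Moles of NaHCO₃: 545 g ÷ 84 g/mol = 6.488 mol → 6.488 eq of alkalinity.
(b) As CaCO₃: 6.488 eq × 50 g/eq = 324.4 g.
(b) Rise: 324.4 g / 7,300 L × 1000 = 44.44 mg/L.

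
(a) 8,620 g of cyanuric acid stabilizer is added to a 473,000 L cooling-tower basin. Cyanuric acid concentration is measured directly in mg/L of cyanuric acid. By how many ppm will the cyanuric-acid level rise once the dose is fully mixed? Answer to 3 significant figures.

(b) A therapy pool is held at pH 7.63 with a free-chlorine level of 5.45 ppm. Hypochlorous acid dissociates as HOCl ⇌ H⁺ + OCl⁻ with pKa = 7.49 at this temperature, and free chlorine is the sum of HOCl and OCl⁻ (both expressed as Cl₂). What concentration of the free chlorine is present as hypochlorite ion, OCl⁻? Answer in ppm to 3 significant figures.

(a) 18.2 ppm; (b) 3.16 ppm

(a) Rise: 8,620 g / 473,000 L × 1000 = 18.22 mg/L.

(b) [OCl⁻]/[HOCl] = 10^(pH − pKa) = 10^(7.63 − 7.49) = 10^0.14 = 1.38.
(b) Fraction as HOCl = 1 / (1 + 1.38) = 0.4201.
(b) OCl⁻ = (1 − 0.4201) × 5.45 ppm = 3.16 ppm.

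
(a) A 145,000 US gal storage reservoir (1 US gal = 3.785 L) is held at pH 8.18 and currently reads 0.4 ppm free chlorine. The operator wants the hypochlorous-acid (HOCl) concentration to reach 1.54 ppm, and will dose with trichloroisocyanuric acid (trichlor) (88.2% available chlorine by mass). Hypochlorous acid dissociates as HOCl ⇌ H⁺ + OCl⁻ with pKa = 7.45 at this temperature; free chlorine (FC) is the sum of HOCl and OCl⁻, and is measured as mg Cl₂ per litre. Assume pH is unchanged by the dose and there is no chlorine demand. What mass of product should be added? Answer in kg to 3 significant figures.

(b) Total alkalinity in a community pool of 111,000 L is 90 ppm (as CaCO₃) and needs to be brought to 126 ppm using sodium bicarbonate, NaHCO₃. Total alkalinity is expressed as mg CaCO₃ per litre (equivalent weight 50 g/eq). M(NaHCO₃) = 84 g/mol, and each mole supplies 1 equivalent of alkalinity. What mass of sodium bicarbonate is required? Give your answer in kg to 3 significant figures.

(a) Volume: 145,000 US gal × 3.785 L/gal = 548,825 L.
(a) [OCl⁻]/[HOCl] = 10^(pH − pKa) = 10^(8.18 − 7.45) = 5.37; fraction as HOCl = 1/(1 + 5.37) = 0.157.
(a) Free chlorine required for 1.54 ppm HOCl: 1.54 / 0.157 = 9.81 ppm.
(a) FC to add: 9.81 − 0.4 = 9.41 mg/L as Cl₂.
(a) Cl₂ equivalent: 9.41 mg/L × 548,825 L = 5165 g.
(a) Product at 88.2% available Cl: 5165 / 0.882 = 5856 g.

(b) Alkalinity to add: (126 − 90) = 36 mg/L as CaCO₃ × 111,000 L = 3996 g as CaCO₃.
(b) Equivalents: 3996 g ÷ 50 g/eq = 79.92 eq.
(b) NaHCO₃ supplies 1 eq per mole → 79.92 mol.
(b) Mass: 79.92 mol × 84 g/mol = 6713 g.

(a) 5.86 kg; (b) 6.71 kg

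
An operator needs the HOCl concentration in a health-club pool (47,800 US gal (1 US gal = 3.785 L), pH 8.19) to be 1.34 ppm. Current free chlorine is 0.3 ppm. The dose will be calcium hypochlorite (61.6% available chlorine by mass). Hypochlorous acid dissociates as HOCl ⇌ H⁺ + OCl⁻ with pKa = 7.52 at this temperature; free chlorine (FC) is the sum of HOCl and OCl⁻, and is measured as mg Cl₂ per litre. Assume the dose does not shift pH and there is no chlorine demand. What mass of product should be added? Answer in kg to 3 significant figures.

2.15 kg

Volume: 47,800 US gal × 3.785 L/gal = 180,923 L.
[OCl⁻]/[HOCl] = 10^(pH − pKa) = 10^(8.19 − 7.52) = 4.677; fraction as HOCl = 1/(1 + 4.677) = 0.1761.
Free chlorine required for 1.34 ppm HOCl: 1.34 / 0.1761 = 7.608 ppm.
FC to add: 7.608 − 0.3 = 7.308 mg/L as Cl₂.
Cl₂ equivalent: 7.308 mg/L × 180,923 L = 1322 g.
Product at 61.6% available Cl: 1322 / 0.616 = 2146 g.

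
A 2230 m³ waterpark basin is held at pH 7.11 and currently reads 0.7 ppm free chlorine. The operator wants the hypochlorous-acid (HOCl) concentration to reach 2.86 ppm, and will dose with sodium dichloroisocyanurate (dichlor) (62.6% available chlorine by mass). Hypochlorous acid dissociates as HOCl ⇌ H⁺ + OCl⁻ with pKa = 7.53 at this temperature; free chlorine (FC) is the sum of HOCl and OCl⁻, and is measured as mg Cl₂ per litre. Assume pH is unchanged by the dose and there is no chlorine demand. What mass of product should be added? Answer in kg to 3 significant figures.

Volume: 2230 m³ = 2,230,000 L.
[OCl⁻]/[HOCl] = 10^(pH − pKa) = 10^(7.11 − 7.53) = 0.3802; fraction as HOCl = 1/(1 + 0.3802) = 0.7245.
Free chlorine required for 2.86 ppm HOCl: 2.86 / 0.7245 = 3.947 ppm.
FC to add: 3.947 − 0.7 = 3.247 mg/L as Cl₂.
Cl₂ equivalent: 3.247 mg/L × 2,230,000 L = 7242 g.
Product at 62.6% available Cl: 7242 / 0.626 = 11,570 g.

11.6 kg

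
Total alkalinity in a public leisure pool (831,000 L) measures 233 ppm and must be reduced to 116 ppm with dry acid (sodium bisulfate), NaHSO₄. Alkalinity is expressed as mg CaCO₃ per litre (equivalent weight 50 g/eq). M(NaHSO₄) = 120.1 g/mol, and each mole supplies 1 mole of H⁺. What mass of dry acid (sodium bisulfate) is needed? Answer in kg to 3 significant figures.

Alkalinity to neutralize: (233 − 116) = 117 mg/L as CaCO₃ × 831,000 L = 97,230 g as CaCO₃.
Equivalents of H⁺ required: 97,230 ÷ 50 g/eq = 1945 eq = 1945 mol NaHSO₄.
Mass of NaHSO₄: 1945 × 120.1 = 233,500 g.

234 kg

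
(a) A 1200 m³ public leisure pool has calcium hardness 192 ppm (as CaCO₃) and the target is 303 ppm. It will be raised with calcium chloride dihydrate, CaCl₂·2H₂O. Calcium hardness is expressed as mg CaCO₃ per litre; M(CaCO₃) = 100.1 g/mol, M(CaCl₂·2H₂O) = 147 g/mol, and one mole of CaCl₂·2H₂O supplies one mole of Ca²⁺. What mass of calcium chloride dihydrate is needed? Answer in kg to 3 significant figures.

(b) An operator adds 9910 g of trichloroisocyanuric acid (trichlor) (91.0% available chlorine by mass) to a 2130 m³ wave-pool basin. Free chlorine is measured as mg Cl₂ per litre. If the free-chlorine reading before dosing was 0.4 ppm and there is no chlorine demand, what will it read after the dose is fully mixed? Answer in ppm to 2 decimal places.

(a) 196 kg; (b) 4.63 ppm

(a) Volume: 1200 m³ = 1,200,000 L.
(a) Hardness to add: (303 − 192) = 111 mg/L as CaCO₃ × 1,200,000 L = 133,200 g as CaCO₃.
(a) Moles of Ca²⁺ (1 mol Ca²⁺ ≡ 1 mol CaCO₃): 133,200 / 100.1 g/mol = 1331 mol.
(a) Mass of CaCl₂·2H₂O: 1331 × 147 = 195,600 g.

(b) Volume: 2130 m³ = 2,130,000 L.
(b) Available chlorine delivered: 9910 g × 0.91 = 9018 g as Cl₂.
(b) Concentration rise: 9018 g / 2,130,000 L = 4.234 mg/L = 4.23 ppm.
(b) Final FC: 0.4 + 4.23 = 4.63 ppm.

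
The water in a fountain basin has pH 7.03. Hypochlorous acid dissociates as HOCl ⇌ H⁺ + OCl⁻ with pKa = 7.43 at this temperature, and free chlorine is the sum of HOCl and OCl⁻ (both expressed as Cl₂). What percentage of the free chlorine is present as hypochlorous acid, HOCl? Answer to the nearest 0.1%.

71.5%

[OCl⁻]/[HOCl] = 10^(pH − pKa) = 10^(7.03 − 7.43) = 10^-0.40 = 0.3981.
Fraction as HOCl = 1 / (1 + 0.3981) = 0.7153.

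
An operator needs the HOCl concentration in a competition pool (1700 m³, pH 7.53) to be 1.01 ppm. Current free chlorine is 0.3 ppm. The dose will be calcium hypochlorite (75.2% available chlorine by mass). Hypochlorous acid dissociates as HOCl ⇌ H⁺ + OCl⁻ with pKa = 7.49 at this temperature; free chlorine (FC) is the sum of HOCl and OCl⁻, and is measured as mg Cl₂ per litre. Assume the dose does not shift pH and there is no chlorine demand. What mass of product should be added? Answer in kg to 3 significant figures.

4.11 kg

Volume: 1700 m³ = 1,700,000 L.
[OCl⁻]/[HOCl] = 10^(pH − pKa) = 10^(7.53 − 7.49) = 1.096; fraction as HOCl = 1/(1 + 1.096) = 0.477.
Free chlorine required for 1.01 ppm HOCl: 1.01 / 0.477 = 2.117 ppm.
FC to add: 2.117 − 0.3 = 1.817 mg/L as Cl₂.
Cl₂ equivalent: 1.817 mg/L × 1,700,000 L = 3090 g.
Product at 75.2% available Cl: 3090 / 0.752 = 4109 g.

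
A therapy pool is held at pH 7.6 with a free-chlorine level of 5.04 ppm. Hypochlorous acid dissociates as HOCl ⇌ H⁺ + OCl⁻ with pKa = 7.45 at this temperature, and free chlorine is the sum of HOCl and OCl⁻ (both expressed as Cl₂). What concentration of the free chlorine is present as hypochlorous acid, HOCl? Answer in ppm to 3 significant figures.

[OCl⁻]/[HOCl] = 10^(pH − pKa) = 10^(7.6 − 7.45) = 10^0.15 = 1.413.
Fraction as HOCl = 1 / (1 + 1.413) = 0.4145.
HOCl = 0.4145 × 5.04 ppm = 2.089 ppm.

2.09 ppm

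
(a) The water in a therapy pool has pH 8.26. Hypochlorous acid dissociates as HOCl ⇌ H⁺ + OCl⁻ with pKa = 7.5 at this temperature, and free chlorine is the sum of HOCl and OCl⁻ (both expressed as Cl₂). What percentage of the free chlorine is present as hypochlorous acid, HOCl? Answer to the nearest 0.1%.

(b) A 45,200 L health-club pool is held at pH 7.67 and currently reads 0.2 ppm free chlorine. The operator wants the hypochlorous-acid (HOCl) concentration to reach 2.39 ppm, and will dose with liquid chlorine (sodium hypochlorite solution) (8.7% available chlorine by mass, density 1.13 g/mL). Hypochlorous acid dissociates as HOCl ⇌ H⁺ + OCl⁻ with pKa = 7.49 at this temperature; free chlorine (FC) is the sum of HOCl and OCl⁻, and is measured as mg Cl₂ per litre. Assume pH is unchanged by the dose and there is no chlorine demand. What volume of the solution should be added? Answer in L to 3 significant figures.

(a) 14.8%; (b) 2.67 L

(a) [OCl⁻]/[HOCl] = 10^(pH − pKa) = 10^(8.26 − 7.5) = 10^0.76 = 5.754.
(a) Fraction as HOCl = 1 / (1 + 5.754) = 0.1481.

(b) [OCl⁻]/[HOCl] = 10^(pH − pKa) = 10^(7.67 − 7.49) = 1.514; fraction as HOCl = 1/(1 + 1.514) = 0.3978.
(b) Free chlorine required for 2.39 ppm HOCl: 2.39 / 0.3978 = 6.007 ppm.
(b) FC to add: 6.007 − 0.2 = 5.807 mg/L as Cl₂.
(b) Cl₂ equivalent: 5.807 mg/L × 45,200 L = 262.5 g.
(b) Product at 8.7% available Cl: 262.5 / 0.087 = 3017 g.
(b) Volume: 3017 g ÷ 1.13 g/mL = 2670 mL.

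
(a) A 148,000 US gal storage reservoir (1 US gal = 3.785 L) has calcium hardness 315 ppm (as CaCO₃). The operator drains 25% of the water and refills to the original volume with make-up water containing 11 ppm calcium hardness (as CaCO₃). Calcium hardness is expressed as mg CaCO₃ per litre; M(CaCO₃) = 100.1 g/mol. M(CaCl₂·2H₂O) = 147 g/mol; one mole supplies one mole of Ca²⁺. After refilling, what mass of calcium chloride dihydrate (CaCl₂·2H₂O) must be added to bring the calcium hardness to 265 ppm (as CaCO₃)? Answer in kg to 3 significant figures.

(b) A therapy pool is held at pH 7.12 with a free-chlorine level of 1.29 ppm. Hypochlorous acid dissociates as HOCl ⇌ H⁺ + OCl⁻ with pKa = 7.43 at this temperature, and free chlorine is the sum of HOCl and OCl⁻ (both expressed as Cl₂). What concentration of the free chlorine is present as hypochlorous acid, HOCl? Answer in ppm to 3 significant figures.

(a) Volume: 148,000 US gal × 3.785 L/gal = 560,180 L.
(a) After draining 25% and refilling: 315 × 0.75 + 11 × 0.25 = 239 ppm.
(a) Deficit to target: 265 − 239 = 26 mg/L.
(a) As CaCO₃: 26 mg/L × 560,180 L = 14,560 g; ÷ 100.1 = 145.5 mol Ca²⁺.
(a) Mass: 145.5 × 147 = 21,390 g.

(b) [OCl⁻]/[HOCl] = 10^(pH − pKa) = 10^(7.12 − 7.43) = 10^-0.31 = 0.4898.
(b) Fraction as HOCl = 1 / (1 + 0.4898) = 0.6712.
(b) HOCl = 0.6712 × 1.29 ppm = 0.8659 ppm.

(a) 21.4 kg; (b) 0.866 ppm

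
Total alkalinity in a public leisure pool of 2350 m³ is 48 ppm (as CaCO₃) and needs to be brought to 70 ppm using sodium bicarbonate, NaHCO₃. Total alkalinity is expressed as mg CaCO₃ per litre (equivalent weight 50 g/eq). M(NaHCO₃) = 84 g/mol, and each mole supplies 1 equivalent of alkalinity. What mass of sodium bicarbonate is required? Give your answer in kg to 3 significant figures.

86.9 kg

Volume: 2350 m³ = 2,350,000 L.
Alkalinity to add: (70 − 48) = 22 mg/L as CaCO₃ × 2,350,000 L = 51,700 g as CaCO₃.
Equivalents: 51,700 g ÷ 50 g/eq = 1034 eq.
NaHCO₃ supplies 1 eq per mole → 1034 mol.
Mass: 1034 mol × 84 g/mol = 86,860 g.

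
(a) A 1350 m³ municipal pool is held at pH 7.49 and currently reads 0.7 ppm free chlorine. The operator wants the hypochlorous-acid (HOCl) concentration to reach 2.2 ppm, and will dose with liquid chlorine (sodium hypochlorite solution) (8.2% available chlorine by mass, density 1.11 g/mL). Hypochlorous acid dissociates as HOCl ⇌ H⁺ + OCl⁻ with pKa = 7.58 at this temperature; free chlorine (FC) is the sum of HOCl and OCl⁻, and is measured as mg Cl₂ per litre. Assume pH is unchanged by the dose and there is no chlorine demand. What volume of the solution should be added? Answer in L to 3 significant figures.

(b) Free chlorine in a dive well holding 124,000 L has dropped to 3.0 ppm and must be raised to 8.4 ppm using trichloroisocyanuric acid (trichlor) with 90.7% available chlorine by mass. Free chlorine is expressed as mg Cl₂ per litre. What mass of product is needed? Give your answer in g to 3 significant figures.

(a) 48.8 L; (b) 738 g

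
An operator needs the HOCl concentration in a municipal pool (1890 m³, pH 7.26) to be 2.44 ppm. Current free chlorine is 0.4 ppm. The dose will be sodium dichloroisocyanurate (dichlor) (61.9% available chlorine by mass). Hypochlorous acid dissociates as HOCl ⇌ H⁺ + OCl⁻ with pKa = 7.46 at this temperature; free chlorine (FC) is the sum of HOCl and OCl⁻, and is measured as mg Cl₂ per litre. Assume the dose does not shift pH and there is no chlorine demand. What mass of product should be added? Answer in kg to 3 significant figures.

10.9 kg

Volume: 1890 m³ = 1,890,000 L.
[OCl⁻]/[HOCl] = 10^(pH − pKa) = 10^(7.26 − 7.46) = 0.631; fraction as HOCl = 1/(1 + 0.631) = 0.6131.
Free chlorine required for 2.44 ppm HOCl: 2.44 / 0.6131 = 3.98 ppm.
FC to add: 3.98 − 0.4 = 3.58 mg/L as Cl₂.
Cl₂ equivalent: 3.58 mg/L × 1,890,000 L = 6765 g.
Product at 61.9% available Cl: 6765 / 0.619 = 10,930 g.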